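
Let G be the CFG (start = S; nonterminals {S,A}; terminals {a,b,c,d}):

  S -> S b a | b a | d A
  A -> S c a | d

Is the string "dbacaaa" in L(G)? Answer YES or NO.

CNF form of G:
  S -> S X5 | T2 T1 | T3 A
  A -> S X4 | d
  T0 -> c
  T1 -> a
  T2 -> b
  T3 -> d
  X4 -> T0 T1
  X5 -> T2 T1

CYK fill:
  T[0,0] 'd' = {A,T3}  orig:{A}
  T[1,1] 'b' = {T2}  orig:{}
  T[2,2] 'a' = {T1}  orig:{}
  T[3,3] 'c' = {T0}  orig:{}
  T[4,4] 'a' = {T1}  orig:{}
  T[5,5] 'a' = {T1}  orig:{}
  T[6,6] 'a' = {T1}  orig:{}
  T[0,1] 'db' = ∅
  T[1,2] 'ba' = {S,X5}  orig:{S}
  T[2,3] 'ac' = ∅
  T[3,4] 'ca' = {X4}  orig:{}
  T[4,5] 'aa' = ∅
  T[5,6] 'aa' = ∅
  T[0,2] 'dba' = ∅
  T[1,3] 'bac' = ∅
  T[2,4] 'aca' = ∅
  T[3,5] 'caa' = ∅
  T[4,6] 'aaa' = ∅
  T[0,3] 'dbac' = ∅
  T[1,4] 'baca' = {A}
  T[2,5] 'acaa' = ∅
  T[3,6] 'caaa' = ∅
  T[0,4] 'dbaca' = {S}
  T[1,5] 'bacaa' = ∅
  T[2,6] 'acaaa' = ∅
  T[0,5] 'dbacaa' = ∅
  T[1,6] 'bacaaa' = ∅
  T[0,6] 'dbacaaa' = ∅

S ∉ T[0,6] ⇒ NO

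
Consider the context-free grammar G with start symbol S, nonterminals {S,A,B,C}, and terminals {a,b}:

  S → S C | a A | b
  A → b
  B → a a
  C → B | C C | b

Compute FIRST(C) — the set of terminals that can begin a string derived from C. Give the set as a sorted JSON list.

FIRST sets, iterate to fixpoint:
iter 1:
  A via A→b: +{b}
  B via B→a a: +{a}
  C via C→B: +{a}
  C via C→b: +{b}
  S via S→a A: +{a}
  S via S→b: +{b}
  FIRST[S]={a,b}  FIRST[A]={b}  FIRST[B]={a}  FIRST[C]={a,b}
iter 2: done
  FIRST[S]={a,b}  FIRST[A]={b}  FIRST[B]={a}  FIRST[C]={a,b}

FIRST(C) = ["a", "b"]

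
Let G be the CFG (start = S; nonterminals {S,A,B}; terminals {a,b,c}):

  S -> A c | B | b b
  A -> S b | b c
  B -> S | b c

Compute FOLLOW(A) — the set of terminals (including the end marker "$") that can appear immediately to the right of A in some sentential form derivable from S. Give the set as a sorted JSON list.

FIRST iteration:
[1]
  A via A→b c: +{b}
  B via B→b c: +{b}
  S via S→A c: +{b}
  FIRST[S]={b}  FIRST[A]={b}  FIRST[B]={b}
[2] (no change)
  FIRST[S]={b}  FIRST[A]={b}  FIRST[B]={b}

FOLLOW sets:
initialize: $ ∈ FOLLOW(S)
[1]
  A→S b: FOLLOW(S) ⊇ FIRST(b) = {b}; new: +{b}
  S→A c: FOLLOW(A) ⊇ FIRST(c) = {c}; new: +{c}
  S→B: FOLLOW(B) ⊇ FOLLOW(S) ⊇ {$,b}; new: +{$,b}
  S: {$,b}  A: {c}  B: {$,b}
[2] done
  S: {$,b}  A: {c}  B: {$,b}

FOLLOW(A) = ["c"]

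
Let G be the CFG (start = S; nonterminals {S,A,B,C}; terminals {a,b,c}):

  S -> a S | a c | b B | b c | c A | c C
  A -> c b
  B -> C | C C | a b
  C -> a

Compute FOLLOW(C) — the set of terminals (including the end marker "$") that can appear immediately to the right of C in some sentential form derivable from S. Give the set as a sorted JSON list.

FIRST iteration:
pass 1:
  A via A→c b: +{c}
  B via B→a b: +{a}
  C via C→a: +{a}
  S via S→a S: +{a}
  S via S→b B: +{b}
  S via S→c A: +{c}
  FIRST(S)={a,b,c}  FIRST(A)={c}  FIRST(B)={a}  FIRST(C)={a}
pass 2: (stable)
  FIRST(S)={a,b,c}  FIRST(A)={c}  FIRST(B)={a}  FIRST(C)={a}

FOLLOW sets:
seed FOLLOW(S) with $
iter 1:
  B→C C: FOLLOW(C) ⊇ FIRST(C) = {a}; new: +{a}
  S→b B: FOLLOW(B) ⊇ FOLLOW(S) ⊇ {$}; new: +{$}
  S→c A: FOLLOW(A) ⊇ FOLLOW(S) ⊇ {$}; new: +{$}
  S→c C: FOLLOW(C) ⊇ FOLLOW(S) ⊇ {$}; new: +{$}
  FOLLOW[S]={$}  FOLLOW[A]={$}  FOLLOW[B]={$}  FOLLOW[C]={$,a}
iter 2: — fixpoint
  FOLLOW[S]={$}  FOLLOW[A]={$}  FOLLOW[B]={$}  FOLLOW[C]={$,a}

FOLLOW(C) = ["$", "a"]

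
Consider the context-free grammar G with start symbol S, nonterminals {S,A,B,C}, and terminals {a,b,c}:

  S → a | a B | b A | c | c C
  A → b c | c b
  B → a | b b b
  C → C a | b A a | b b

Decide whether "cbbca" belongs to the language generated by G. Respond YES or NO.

Convert to CNF:
  S -> T0 A | T1 C | T2 B | a | c
  A -> T0 T1 | T1 T0
  B -> T0 X3 | a
  C -> C T2 | T0 T0 | T0 X4
  T0 -> b
  T1 -> c
  T2 -> a
  X3 -> T0 T0
  X4 -> A T2

CYK table (by increasing span):
  T[0,0] 'c' = {S,T1}  orig:{S}
  T[1,1] 'b' = {T0}  orig:{}
  T[2,2] 'b' = {T0}  orig:{}
  T[3,3] 'c' = {S,T1}  orig:{S}
  T[4,4] 'a' = {B,S,T2}  orig:{B,S}
  T[0,1] 'cb' = {A}
  T[1,2] 'bb' = {C,X3}  orig:{C}
  T[2,3] 'bc' = {A}
  T[3,4] 'ca' = ∅
  T[0,2] 'cbb' = {S}
  T[1,3] 'bbc' = {S}
  T[2,4] 'bca' = {X4}  orig:{}
  T[0,3] 'cbbc' = ∅
  T[1,4] 'bbca' = {C}
  T[0,4] 'cbbca' = {S}

S ∈ T[0,4] ⇒ YES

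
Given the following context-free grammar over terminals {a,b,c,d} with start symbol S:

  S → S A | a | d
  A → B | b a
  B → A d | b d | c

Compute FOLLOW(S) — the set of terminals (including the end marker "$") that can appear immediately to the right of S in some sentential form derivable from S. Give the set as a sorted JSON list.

FIRST iteration:
[1]
  A via A→b a: +{b}
  B via B→A d: +{b}
  B via B→c: +{c}
  S via S→a: +{a}
  S via S→d: +{d}
  FIRST[S]={a,d}  FIRST[A]={b}  FIRST[B]={b,c}
[2]
  A via A→B: +{c}
  FIRST[S]={a,d}  FIRST[A]={b,c}  FIRST[B]={b,c}
[3] (stable)
  FIRST[S]={a,d}  FIRST[A]={b,c}  FIRST[B]={b,c}

FOLLOW iteration:
seed FOLLOW(S) with $
round 1:
  B→A d: FOLLOW(A) ⊇ FIRST(d) = {d}; new: +{d}
  S→S A: FOLLOW(S) ⊇ FIRST(A) = {b,c}; new: +{b,c}
  S→S A: FOLLOW(A) ⊇ FOLLOW(S) ⊇ {$,b,c}; new: +{$,b,c}
  S: {$,b,c}  A: {$,b,c,d}  B: {}
round 2:
  A→B: FOLLOW(B) ⊇ FOLLOW(A) ⊇ {$,b,c,d}; new: +{$,b,c,d}
  S: {$,b,c}  A: {$,b,c,d}  B: {$,b,c,d}
round 3: (no change)
  S: {$,b,c}  A: {$,b,c,d}  B: {$,b,c,d}

FOLLOW(S) = ["$", "b", "c"]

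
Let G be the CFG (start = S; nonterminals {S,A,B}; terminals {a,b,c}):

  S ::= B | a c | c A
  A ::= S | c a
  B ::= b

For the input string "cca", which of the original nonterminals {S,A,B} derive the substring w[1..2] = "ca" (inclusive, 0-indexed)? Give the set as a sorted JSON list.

CNF form of G:
  S -> T0 T1 | T1 A | b
  A -> T0 T1 | T1 A | T1 T0 | b
  B -> b
  T0 -> a
  T1 -> c

Fill CYK table bottom-up — only the sub-triangle for w[1..2]:
  T[1,1] 'c' = {T1}  orig:{}
  T[2,2] 'a' = {T0}  orig:{}
  T[1,2] 'ca' = {A}

Original NTs in T[1,2] deriving "ca": ["A"]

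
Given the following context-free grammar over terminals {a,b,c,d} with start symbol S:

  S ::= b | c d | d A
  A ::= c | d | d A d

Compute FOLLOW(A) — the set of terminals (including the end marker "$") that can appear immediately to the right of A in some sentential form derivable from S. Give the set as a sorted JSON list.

FIRST iteration:
round 1:
  A via A→c: +{c}
  A via A→d: +{d}
  S via S→b: +{b}
  S via S→c d: +{c}
  S via S→d A: +{d}
  FIRST[S]={b,c,d}  FIRST[A]={c,d}
round 2: (stable)
  FIRST[S]={b,c,d}  FIRST[A]={c,d}

FOLLOW iteration:
seed FOLLOW(S) with $
iter 1:
  A→d A d: FOLLOW(A) ⊇ FIRST(d) = {d}; new: +{d}
  S→d A: FOLLOW(A) ⊇ FOLLOW(S) ⊇ {$}; new: +{$}
  FOLLOW(S)={$}  FOLLOW(A)={$,d}
iter 2: (stable)
  FOLLOW(S)={$}  FOLLOW(A)={$,d}

FOLLOW(A) = ["$", "d"]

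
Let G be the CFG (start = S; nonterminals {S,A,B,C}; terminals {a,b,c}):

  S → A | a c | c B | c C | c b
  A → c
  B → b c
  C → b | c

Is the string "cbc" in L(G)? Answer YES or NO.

CNF form of G:
  S -> T1 B | T1 C | T1 T0 | T2 T1 | c
  A -> c
  B -> T0 T1
  C -> b | c
  T0 -> b
  T1 -> c
  T2 -> a

CYK fill:
  [0..0]={A,C,S,T1}  "c"  orig:{A,C,S}
  [1..1]={C,T0}  "b"  orig:{C}
  [2..2]={A,C,S,T1}  "c"  orig:{A,C,S}
  [0..1]={S}  "cb"
  [1..2]={B}  "bc"
  [0..2]={S}  "cbc"

S ∈ T[0,2] ⇒ YES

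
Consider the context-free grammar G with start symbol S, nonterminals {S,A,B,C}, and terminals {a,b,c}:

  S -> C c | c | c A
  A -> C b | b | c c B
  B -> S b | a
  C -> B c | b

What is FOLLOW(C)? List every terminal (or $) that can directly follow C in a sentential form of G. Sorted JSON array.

Compute FIRST by fixpoint:
iter 1:
  A via A→b: +{b}
  A via A→c c B: +{c}
  B via B→a: +{a}
  C via C→B c: +{a}
  C via C→b: +{b}
  S via S→C c: +{a,b}
  S via S→c: +{c}
  FIRST(S)={a,b,c}  FIRST(A)={b,c}  FIRST(B)={a}  FIRST(C)={a,b}
iter 2:
  A via A→C b: +{a}
  B via B→S b: +{b,c}
  C via C→B c: +{c}
  FIRST(S)={a,b,c}  FIRST(A)={a,b,c}  FIRST(B)={a,b,c}  FIRST(C)={a,b,c}
iter 3: done
  FIRST(S)={a,b,c}  FIRST(A)={a,b,c}  FIRST(B)={a,b,c}  FIRST(C)={a,b,c}

Compute FOLLOW by fixpoint:
initialize: $ ∈ FOLLOW(S)
round 1:
  A→C b: FOLLOW(C) ⊇ FIRST(b) = {b}; new: +{b}
  B→S b: FOLLOW(S) ⊇ FIRST(b) = {b}; new: +{b}
  C→B c: FOLLOW(B) ⊇ FIRST(c) = {c}; new: +{c}
  S→C c: FOLLOW(C) ⊇ FIRST(c) = {c}; new: +{c}
  S→c A: FOLLOW(A) ⊇ FOLLOW(S) ⊇ {$,b}; new: +{$,b}
  FOLLOW(S)={$,b}  FOLLOW(A)={$,b}  FOLLOW(B)={c}  FOLLOW(C)={b,c}
round 2:
  A→c c B: FOLLOW(B) ⊇ FOLLOW(A) ⊇ {$,b}; new: +{$,b}
  FOLLOW(S)={$,b}  FOLLOW(A)={$,b}  FOLLOW(B)={$,b,c}  FOLLOW(C)={b,c}
round 3: (stable)
  FOLLOW(S)={$,b}  FOLLOW(A)={$,b}  FOLLOW(B)={$,b,c}  FOLLOW(C)={b,c}

FOLLOW(C) = ["b", "c"]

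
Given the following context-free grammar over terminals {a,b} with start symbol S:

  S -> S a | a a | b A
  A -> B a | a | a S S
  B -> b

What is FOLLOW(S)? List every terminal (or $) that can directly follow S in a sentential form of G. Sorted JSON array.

FIRST sets, iterate to fixpoint:
pass 1:
  A via A→a: +{a}
  B via B→b: +{b}
  S via S→a a: +{a}
  S via S→b A: +{b}
  FIRST[S]={a,b}  FIRST[A]={a}  FIRST[B]={b}
pass 2:
  A via A→B a: +{b}
  FIRST[S]={a,b}  FIRST[A]={a,b}  FIRST[B]={b}
pass 3: (stable)
  FIRST[S]={a,b}  FIRST[A]={a,b}  FIRST[B]={b}

FOLLOW sets:
initialize: $ ∈ FOLLOW(S)
round 1:
  A→B a: FOLLOW(B) ⊇ FIRST(a) = {a}; new: +{a}
  A→a S S: FOLLOW(S) ⊇ FIRST(S) = {a,b}; new: +{a,b}
  S→b A: FOLLOW(A) ⊇ FOLLOW(S) ⊇ {$,a,b}; new: +{$,a,b}
  FOLLOW[S]={$,a,b}  FOLLOW[A]={$,a,b}  FOLLOW[B]={a}
round 2: (stable)
  FOLLOW[S]={$,a,b}  FOLLOW[A]={$,a,b}  FOLLOW[B]={a}

FOLLOW(S) = ["$", "a", "b"]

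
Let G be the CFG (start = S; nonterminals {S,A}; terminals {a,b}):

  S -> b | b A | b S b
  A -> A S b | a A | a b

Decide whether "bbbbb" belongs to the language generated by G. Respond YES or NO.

CNF form of G:
  S -> T0 A | T0 X3 | b
  A -> A X2 | T1 A | T1 T0
  T0 -> b
  T1 -> a
  X2 -> S T0
  X3 -> S T0

CYK table (by increasing span):
  cell(0,0) b: {S,T0}  orig:{S}
  cell(1,1) b: {S,T0}  orig:{S}
  cell(2,2) b: {S,T0}  orig:{S}
  cell(3,3) b: {S,T0}  orig:{S}
  cell(4,4) b: {S,T0}  orig:{S}
  cell(0,1) bb: {X2,X3}  orig:{}
  cell(1,2) bb: {X2,X3}  orig:{}
  cell(2,3) bb: {X2,X3}  orig:{}
  cell(3,4) bb: {X2,X3}  orig:{}
  cell(0,2) bbb: {S}
  cell(1,3) bbb: {S}
  cell(2,4) bbb: {S}
  cell(0,3) bbbb: {X2,X3}  orig:{}
  cell(1,4) bbbb: {X2,X3}  orig:{}
  cell(0,4) bbbbb: {S}

S ∈ T[0,4] ⇒ YES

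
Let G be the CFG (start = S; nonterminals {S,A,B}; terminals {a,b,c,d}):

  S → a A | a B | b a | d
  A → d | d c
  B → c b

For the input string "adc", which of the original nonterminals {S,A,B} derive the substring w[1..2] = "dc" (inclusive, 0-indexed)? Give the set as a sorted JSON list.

Convert to CNF:
  S -> T2 T3 | T3 A | T3 B | d
  A -> T0 T1 | d
  B -> T1 T2
  T0 -> d
  T1 -> c
  T2 -> b
  T3 -> a

CYK table (by increasing span) — only the sub-triangle for w[1..2]:
  [1..1]={A,S,T0}  "d"  orig:{A,S}
  [2..2]={T1}  "c"  orig:{}
  [1..2]={A}  "dc"

Original NTs in T[1,2] deriving "dc": ["A"]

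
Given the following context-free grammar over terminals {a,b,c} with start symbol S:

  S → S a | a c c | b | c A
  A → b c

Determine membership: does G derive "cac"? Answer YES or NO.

CNF form of G:
  S -> S T2 | T1 A | T2 X3 | b
  A -> T0 T1
  T0 -> b
  T1 -> c
  T2 -> a
  X3 -> T1 T1

Fill CYK table bottom-up:
  [0..0]={T1}  "c"  orig:{}
  [1..1]={T2}  "a"  orig:{}
  [2..2]={T1}  "c"  orig:{}
  [0..1]=∅  "ca"
  [1..2]=∅  "ac"
  [0..2]=∅  "cac"

S ∉ T[0,2] ⇒ NO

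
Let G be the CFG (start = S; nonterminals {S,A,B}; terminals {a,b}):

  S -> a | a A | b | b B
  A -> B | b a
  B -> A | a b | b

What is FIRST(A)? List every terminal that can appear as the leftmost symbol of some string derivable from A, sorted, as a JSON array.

Compute FIRST by fixpoint:
pass 1:
  A via A→b a: +{b}
  B via B→A: +{b}
  B via B→a b: +{a}
  S via S→a: +{a}
  S via S→b: +{b}
  S: {a,b}  A: {b}  B: {a,b}
pass 2:
  A via A→B: +{a}
  S: {a,b}  A: {a,b}  B: {a,b}
pass 3: (no change)
  S: {a,b}  A: {a,b}  B: {a,b}

FIRST(A) = ["a", "b"]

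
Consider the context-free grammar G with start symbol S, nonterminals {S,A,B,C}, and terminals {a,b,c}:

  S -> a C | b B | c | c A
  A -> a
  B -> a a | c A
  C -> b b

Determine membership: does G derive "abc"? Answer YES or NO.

Convert to CNF:
  S -> T0 C | T1 A | T2 B | c
  A -> a
  B -> T0 T0 | T1 A
  C -> T2 T2
  T0 -> a
  T1 -> c
  T2 -> b

Fill CYK table bottom-up:
  T[0,0] 'a' = {A,T0}  orig:{A}
  T[1,1] 'b' = {T2}  orig:{}
  T[2,2] 'c' = {S,T1}  orig:{S}
  T[0,1] 'ab' = ∅
  T[1,2] 'bc' = ∅
  T[0,2] 'abc' = ∅

S ∉ T[0,2] ⇒ NO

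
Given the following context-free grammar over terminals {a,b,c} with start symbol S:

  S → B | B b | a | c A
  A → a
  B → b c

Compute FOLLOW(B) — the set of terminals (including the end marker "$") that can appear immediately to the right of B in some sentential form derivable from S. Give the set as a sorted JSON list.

Compute FIRST by fixpoint:
round 1:
  A via A→a: +{a}
  B via B→b c: +{b}
  S via S→B: +{b}
  S via S→a: +{a}
  S via S→c A: +{c}
  S: {a,b,c}  A: {a}  B: {b}
round 2: — fixpoint
  S: {a,b,c}  A: {a}  B: {b}

Compute FOLLOW by fixpoint:
seed FOLLOW(S) with $
iter 1:
  S→B: FOLLOW(B) ⊇ FOLLOW(S) ⊇ {$}; new: +{$}
  S→B b: FOLLOW(B) ⊇ FIRST(b) = {b}; new: +{b}
  S→c A: FOLLOW(A) ⊇ FOLLOW(S) ⊇ {$}; new: +{$}
  FOLLOW[S]={$}  FOLLOW[A]={$}  FOLLOW[B]={$,b}
iter 2: done
  FOLLOW[S]={$}  FOLLOW[A]={$}  FOLLOW[B]={$,b}

FOLLOW(B) = ["$", "b"]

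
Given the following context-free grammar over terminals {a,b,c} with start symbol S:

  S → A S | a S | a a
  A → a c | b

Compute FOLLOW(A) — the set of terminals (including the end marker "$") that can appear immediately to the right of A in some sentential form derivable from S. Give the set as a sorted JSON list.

FIRST sets, iterate to fixpoint:
pass 1:
  A via A→a c: +{a}
  A via A→b: +{b}
  S via S→A S: +{a,b}
  FIRST[S]={a,b}  FIRST[A]={a,b}
pass 2: (stable)
  FIRST[S]={a,b}  FIRST[A]={a,b}

Compute FOLLOW by fixpoint:
initialize: $ ∈ FOLLOW(S)
[1]
  S→A S: FOLLOW(A) ⊇ FIRST(S) = {a,b}; new: +{a,b}
  FOLLOW[S]={$}  FOLLOW[A]={a,b}
[2] (no change)
  FOLLOW[S]={$}  FOLLOW[A]={a,b}

FOLLOW(A) = ["a", "b"]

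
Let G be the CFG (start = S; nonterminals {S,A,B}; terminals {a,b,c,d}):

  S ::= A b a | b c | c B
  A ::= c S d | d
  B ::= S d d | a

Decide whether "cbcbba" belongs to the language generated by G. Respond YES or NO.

CNF form of G:
  S -> A X6 | T0 B | T2 T0
  A -> T0 X4 | d
  B -> S X5 | a
  T0 -> c
  T1 -> d
  T2 -> b
  T3 -> a
  X4 -> S T1
  X5 -> T1 T1
  X6 -> T2 T3

CYK table (by increasing span):
  T[0,0] 'c' = {T0}  orig:{}
  T[1,1] 'b' = {T2}  orig:{}
  T[2,2] 'c' = {T0}  orig:{}
  T[3,3] 'b' = {T2}  orig:{}
  T[4,4] 'b' = {T2}  orig:{}
  T[5,5] 'a' = {B,T3}  orig:{B}
  T[0,1] 'cb' = ∅
  T[1,2] 'bc' = {S}
  T[2,3] 'cb' = ∅
  T[3,4] 'bb' = ∅
  T[4,5] 'ba' = {X6}  orig:{}
  T[0,2] 'cbc' = ∅
  T[1,3] 'bcb' = ∅
  T[2,4] 'cbb' = ∅
  T[3,5] 'bba' = ∅
  T[0,3] 'cbcb' = ∅
  T[1,4] 'bcbb' = ∅
  T[2,5] 'cbba' = ∅
  T[0,4] 'cbcbb' = ∅
  T[1,5] 'bcbba' = ∅
  T[0,5] 'cbcbba' = ∅

S ∉ T[0,5] ⇒ NO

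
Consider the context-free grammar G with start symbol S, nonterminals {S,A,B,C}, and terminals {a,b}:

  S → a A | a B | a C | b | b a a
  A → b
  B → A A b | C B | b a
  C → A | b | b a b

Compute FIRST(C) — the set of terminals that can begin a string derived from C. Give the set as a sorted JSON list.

Compute FIRST by fixpoint:
pass 1:
  A via A→b: +{b}
  B via B→A A b: +{b}
  C via C→A: +{b}
  S via S→a A: +{a}
  S via S→b: +{b}
  FIRST(S)={a,b}  FIRST(A)={b}  FIRST(B)={b}  FIRST(C)={b}
pass 2: — fixpoint
  FIRST(S)={a,b}  FIRST(A)={b}  FIRST(B)={b}  FIRST(C)={b}

FIRST(C) = ["b"]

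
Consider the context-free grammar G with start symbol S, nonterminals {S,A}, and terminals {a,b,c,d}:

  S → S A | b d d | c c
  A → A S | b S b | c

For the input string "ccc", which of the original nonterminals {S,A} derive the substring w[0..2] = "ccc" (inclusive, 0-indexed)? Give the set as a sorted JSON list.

CNF form of G:
  S -> S A | T0 X4 | T2 T2
  A -> A S | T0 X3 | c
  T0 -> b
  T1 -> d
  T2 -> c
  X3 -> S T0
  X4 -> T1 T1

CYK table (by increasing span), restricted to cells inside w[0..2]:
  T[0,0] 'c' = {A,T2}  orig:{A}
  T[1,1] 'c' = {A,T2}  orig:{A}
  T[2,2] 'c' = {A,T2}  orig:{A}
  T[0,1] 'cc' = {S}
  T[1,2] 'cc' = {S}
  T[0,2] 'ccc' = {A,S}

Original NTs in T[0,2] deriving "ccc": ["A", "S"]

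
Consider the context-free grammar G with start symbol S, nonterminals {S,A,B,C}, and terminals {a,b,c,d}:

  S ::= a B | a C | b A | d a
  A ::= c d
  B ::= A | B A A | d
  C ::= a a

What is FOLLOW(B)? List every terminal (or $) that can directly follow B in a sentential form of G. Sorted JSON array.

Compute FIRST by fixpoint:
round 1:
  A via A→c d: +{c}
  B via B→A: +{c}
  B via B→d: +{d}
  C via C→a a: +{a}
  S via S→a B: +{a}
  S via S→b A: +{b}
  S via S→d a: +{d}
  FIRST(S)={a,b,d}  FIRST(A)={c}  FIRST(B)={c,d}  FIRST(C)={a}
round 2: — fixpoint
  FIRST(S)={a,b,d}  FIRST(A)={c}  FIRST(B)={c,d}  FIRST(C)={a}

Compute FOLLOW by fixpoint:
initialize: $ ∈ FOLLOW(S)
pass 1:
  B→B A A: FOLLOW(B) ⊇ FIRST(A) = {c}; new: +{c}
  B→B A A: FOLLOW(A) ⊇ FIRST(A) = {c}; new: +{c}
  S→a B: FOLLOW(B) ⊇ FOLLOW(S) ⊇ {$}; new: +{$}
  S→a C: FOLLOW(C) ⊇ FOLLOW(S) ⊇ {$}; new: +{$}
  S→b A: FOLLOW(A) ⊇ FOLLOW(S) ⊇ {$}; new: +{$}
  FOLLOW(S)={$}  FOLLOW(A)={$,c}  FOLLOW(B)={$,c}  FOLLOW(C)={$}
pass 2: (no change)
  FOLLOW(S)={$}  FOLLOW(A)={$,c}  FOLLOW(B)={$,c}  FOLLOW(C)={$}

FOLLOW(B) = ["$", "c"]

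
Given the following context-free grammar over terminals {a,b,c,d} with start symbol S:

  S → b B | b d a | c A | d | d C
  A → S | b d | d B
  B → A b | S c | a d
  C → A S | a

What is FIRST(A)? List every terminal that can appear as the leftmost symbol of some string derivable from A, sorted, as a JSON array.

FIRST sets, iterate to fixpoint:
[1]
  A via A→b d: +{b}
  A via A→d B: +{d}
  B via B→A b: +{b,d}
  B via B→a d: +{a}
  C via C→A S: +{b,d}
  C via C→a: +{a}
  S via S→b B: +{b}
  S via S→c A: +{c}
  S via S→d: +{d}
  FIRST(S)={b,c,d}  FIRST(A)={b,d}  FIRST(B)={a,b,d}  FIRST(C)={a,b,d}
[2]
  A via A→S: +{c}
  B via B→A b: +{c}
  C via C→A S: +{c}
  FIRST(S)={b,c,d}  FIRST(A)={b,c,d}  FIRST(B)={a,b,c,d}  FIRST(C)={a,b,c,d}
[3] (stable)
  FIRST(S)={b,c,d}  FIRST(A)={b,c,d}  FIRST(B)={a,b,c,d}  FIRST(C)={a,b,c,d}

FIRST(A) = ["b", "c", "d"]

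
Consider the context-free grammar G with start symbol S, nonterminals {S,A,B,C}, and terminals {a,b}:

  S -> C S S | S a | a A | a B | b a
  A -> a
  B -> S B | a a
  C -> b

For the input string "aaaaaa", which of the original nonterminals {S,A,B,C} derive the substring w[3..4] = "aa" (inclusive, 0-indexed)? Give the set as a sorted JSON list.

Convert to CNF:
  S -> C X2 | S T0 | T0 A | T0 B | T1 T0
  A -> a
  B -> S B | T0 T0
  C -> b
  T0 -> a
  T1 -> b
  X2 -> S S

Fill CYK table bottom-up — only the sub-triangle for w[3..4]:
  T[3,3] 'a' = {A,T0}  orig:{A}
  T[4,4] 'a' = {A,T0}  orig:{A}
  T[3,4] 'aa' = {B,S}

Original NTs in T[3,4] deriving "aa": ["B", "S"]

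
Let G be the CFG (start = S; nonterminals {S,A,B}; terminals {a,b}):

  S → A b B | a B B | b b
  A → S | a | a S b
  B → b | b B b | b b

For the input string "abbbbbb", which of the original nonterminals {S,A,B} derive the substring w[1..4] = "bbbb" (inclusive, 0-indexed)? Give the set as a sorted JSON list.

CNF form of G:
  S -> A X6 | T0 T0 | T1 X7
  A -> A X2 | T0 T0 | T1 X3 | T1 X4 | a
  B -> T0 T0 | T0 X5 | b
  T0 -> b
  T1 -> a
  X2 -> T0 B
  X3 -> B B
  X4 -> S T0
  X5 -> B T0
  X6 -> T0 B
  X7 -> B B

CYK fill (cells [i..j] with 1 ≤ i ≤ j ≤ 4 only):
  [1..1]={B,T0}  "b"  orig:{B}
  [2..2]={B,T0}  "b"  orig:{B}
  [3..3]={B,T0}  "b"  orig:{B}
  [4..4]={B,T0}  "b"  orig:{B}
  [1..2]={A,B,S,X2,X3,X5,X6,X7}  "bb"  orig:{A,B,S}
  [2..3]={A,B,S,X2,X3,X5,X6,X7}  "bb"  orig:{A,B,S}
  [3..4]={A,B,S,X2,X3,X5,X6,X7}  "bb"  orig:{A,B,S}
  [1..3]={B,X2,X3,X4,X5,X6,X7}  "bbb"  orig:{B}
  [2..4]={B,X2,X3,X4,X5,X6,X7}  "bbb"  orig:{B}
  [1..4]={A,B,S,X2,X3,X5,X6,X7}  "bbbb"  orig:{A,B,S}

Original NTs in T[1,4] deriving "bbbb": ["A", "B", "S"]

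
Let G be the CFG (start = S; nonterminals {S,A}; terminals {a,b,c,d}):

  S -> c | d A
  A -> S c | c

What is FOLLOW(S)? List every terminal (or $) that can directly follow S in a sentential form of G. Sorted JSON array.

FIRST iteration:
[1]
  A via A→c: +{c}
  S via S→c: +{c}
  S via S→d A: +{d}
  FIRST[S]={c,d}  FIRST[A]={c}
[2]
  A via A→S c: +{d}
  FIRST[S]={c,d}  FIRST[A]={c,d}
[3] — fixpoint
  FIRST[S]={c,d}  FIRST[A]={c,d}

FOLLOW sets:
FOLLOW(S) := {$}
[1]
  A→S c: FOLLOW(S) ⊇ FIRST(c) = {c}; new: +{c}
  S→d A: FOLLOW(A) ⊇ FOLLOW(S) ⊇ {$,c}; new: +{$,c}
  S: {$,c}  A: {$,c}
[2] done
  S: {$,c}  A: {$,c}

FOLLOW(S) = ["$", "c"]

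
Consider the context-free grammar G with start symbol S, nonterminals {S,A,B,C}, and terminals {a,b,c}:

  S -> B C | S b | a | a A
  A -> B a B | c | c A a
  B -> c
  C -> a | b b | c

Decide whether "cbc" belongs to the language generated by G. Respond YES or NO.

Convert to CNF:
  S -> B C | S T2 | T0 A | a
  A -> B X3 | T1 X4 | c
  B -> c
  C -> T2 T2 | a | c
  T0 -> a
  T1 -> c
  T2 -> b
  X3 -> T0 B
  X4 -> A T0

CYK table (by increasing span):
  [0..0]={A,B,C,T1}  "c"  orig:{A,B,C}
  [1..1]={T2}  "b"  orig:{}
  [2..2]={A,B,C,T1}  "c"  orig:{A,B,C}
  [0..1]=∅  "cb"
  [1..2]=∅  "bc"
  [0..2]=∅  "cbc"

S ∉ T[0,2] ⇒ NO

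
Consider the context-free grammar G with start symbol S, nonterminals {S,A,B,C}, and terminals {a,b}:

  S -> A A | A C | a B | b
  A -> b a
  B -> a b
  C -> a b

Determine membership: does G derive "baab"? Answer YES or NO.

Convert to CNF:
  S -> A A | A C | T1 B | b
  A -> T0 T1
  B -> T1 T0
  C -> T1 T0
  T0 -> b
  T1 -> a

CYK fill:
  [0..0]={S,T0}  "b"  orig:{S}
  [1..1]={T1}  "a"  orig:{}
  [2..2]={T1}  "a"  orig:{}
  [3..3]={S,T0}  "b"  orig:{S}
  [0..1]={A}  "ba"
  [1..2]=∅  "aa"
  [2..3]={B,C}  "ab"
  [0..2]=∅  "baa"
  [1..3]={S}  "aab"
  [0..3]={S}  "baab"

S ∈ T[0,3] ⇒ YES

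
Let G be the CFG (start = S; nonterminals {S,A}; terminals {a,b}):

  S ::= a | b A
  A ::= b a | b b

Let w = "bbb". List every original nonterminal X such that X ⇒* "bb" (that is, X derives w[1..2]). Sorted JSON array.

CNF form of G:
  S -> T0 A | a
  A -> T0 T0 | T0 T1
  T0 -> b
  T1 -> a

CYK table (by increasing span) (cells [i..j] with 1 ≤ i ≤ j ≤ 2 only):
  cell(1,1) b: {T0}  orig:{}
  cell(2,2) b: {T0}  orig:{}
  cell(1,2) bb: {A}

Original NTs in T[1,2] deriving "bb": ["A"]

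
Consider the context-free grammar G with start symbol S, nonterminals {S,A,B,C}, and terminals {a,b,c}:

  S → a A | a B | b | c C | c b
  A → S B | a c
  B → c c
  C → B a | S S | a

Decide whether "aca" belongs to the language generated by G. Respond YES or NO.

CNF form of G:
  S -> T0 A | T0 B | T1 C | T1 T2 | b
  A -> S B | T0 T1
  B -> T1 T1
  C -> B T0 | S S | a
  T0 -> a
  T1 -> c
  T2 -> b

Fill CYK table bottom-up:
  cell(0,0) a: {C,T0}  orig:{C}
  cell(1,1) c: {T1}  orig:{}
  cell(2,2) a: {C,T0}  orig:{C}
  cell(0,1) ac: {A}
  cell(1,2) ca: {S}
  cell(0,2) aca: ∅

S ∉ T[0,2] ⇒ NO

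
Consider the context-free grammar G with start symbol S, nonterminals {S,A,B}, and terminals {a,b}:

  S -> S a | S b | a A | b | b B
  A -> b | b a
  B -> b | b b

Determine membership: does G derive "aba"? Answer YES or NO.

Convert to CNF:
  S -> S T0 | S T1 | T0 B | T1 A | b
  A -> T0 T1 | b
  B -> T0 T0 | b
  T0 -> b
  T1 -> a

Fill CYK table bottom-up:
  [0..0]={T1}  "a"  orig:{}
  [1..1]={A,B,S,T0}  "b"  orig:{A,B,S}
  [2..2]={T1}  "a"  orig:{}
  [0..1]={S}  "ab"
  [1..2]={A,S}  "ba"
  [0..2]={S}  "aba"

S ∈ T[0,2] ⇒ YES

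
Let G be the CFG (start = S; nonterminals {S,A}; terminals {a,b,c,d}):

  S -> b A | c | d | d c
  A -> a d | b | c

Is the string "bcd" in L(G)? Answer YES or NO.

CNF form of G:
  S -> T1 T3 | T2 A | c | d
  A -> T0 T1 | b | c
  T0 -> a
  T1 -> d
  T2 -> b
  T3 -> c

Fill CYK table bottom-up:
  cell(0,0) b: {A,T2}  orig:{A}
  cell(1,1) c: {A,S,T3}  orig:{A,S}
  cell(2,2) d: {S,T1}  orig:{S}
  cell(0,1) bc: {S}
  cell(1,2) cd: ∅
  cell(0,2) bcd: ∅

S ∉ T[0,2] ⇒ NO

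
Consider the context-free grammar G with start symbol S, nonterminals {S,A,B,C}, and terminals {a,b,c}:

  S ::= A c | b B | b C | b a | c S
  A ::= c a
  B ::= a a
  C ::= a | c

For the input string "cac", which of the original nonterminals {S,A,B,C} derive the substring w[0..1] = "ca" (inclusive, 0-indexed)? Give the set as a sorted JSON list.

CNF form of G:
  S -> A T0 | T0 S | T2 B | T2 C | T2 T1
  A -> T0 T1
  B -> T1 T1
  C -> a | c
  T0 -> c
  T1 -> a
  T2 -> b

CYK fill — only the sub-triangle for w[0..1]:
  T[0,0] 'c' = {C,T0}  orig:{C}
  T[1,1] 'a' = {C,T1}  orig:{C}
  T[0,1] 'ca' = {A}

Original NTs in T[0,1] deriving "ca": ["A"]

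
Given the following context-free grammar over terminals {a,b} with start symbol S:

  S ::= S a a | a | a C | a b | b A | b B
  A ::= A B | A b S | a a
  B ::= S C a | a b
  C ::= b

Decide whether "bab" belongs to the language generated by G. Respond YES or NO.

CNF form of G:
  S -> S X4 | T0 A | T0 B | T1 C | T1 T0 | a
  A -> A B | A X2 | T1 T1
  B -> S X3 | T1 T0
  C -> b
  T0 -> b
  T1 -> a
  X2 -> T0 S
  X3 -> C T1
  X4 -> T1 T1

CYK fill:
  T[0,0] 'b' = {C,T0}  orig:{C}
  T[1,1] 'a' = {S,T1}  orig:{S}
  T[2,2] 'b' = {C,T0}  orig:{C}
  T[0,1] 'ba' = {X2,X3}  orig:{}
  T[1,2] 'ab' = {B,S}
  T[0,2] 'bab' = {S,X2}  orig:{S}

S ∈ T[0,2] ⇒ YES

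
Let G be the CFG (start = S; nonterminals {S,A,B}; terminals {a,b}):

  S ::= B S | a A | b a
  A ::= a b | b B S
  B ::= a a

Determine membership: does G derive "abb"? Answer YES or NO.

Convert to CNF:
  S -> B S | T0 A | T1 T0
  A -> T0 T1 | T1 X2
  B -> T0 T0
  T0 -> a
  T1 -> b
  X2 -> B S

Fill CYK table bottom-up:
  T[0,0] 'a' = {T0}  orig:{}
  T[1,1] 'b' = {T1}  orig:{}
  T[2,2] 'b' = {T1}  orig:{}
  T[0,1] 'ab' = {A}
  T[1,2] 'bb' = ∅
  T[0,2] 'abb' = ∅

S ∉ T[0,2] ⇒ NO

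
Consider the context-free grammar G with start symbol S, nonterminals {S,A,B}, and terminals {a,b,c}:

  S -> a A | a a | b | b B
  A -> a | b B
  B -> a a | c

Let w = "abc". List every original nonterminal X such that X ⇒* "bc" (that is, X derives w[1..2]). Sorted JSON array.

CNF form of G:
  S -> T0 B | T1 A | T1 T1 | b
  A -> T0 B | a
  B -> T1 T1 | c
  T0 -> b
  T1 -> a

CYK table (by increasing span) (cells [i..j] with 1 ≤ i ≤ j ≤ 2 only):
  T[1,1] 'b' = {S,T0}  orig:{S}
  T[2,2] 'c' = {B}
  T[1,2] 'bc' = {A,S}

Original NTs in T[1,2] deriving "bc": ["A", "S"]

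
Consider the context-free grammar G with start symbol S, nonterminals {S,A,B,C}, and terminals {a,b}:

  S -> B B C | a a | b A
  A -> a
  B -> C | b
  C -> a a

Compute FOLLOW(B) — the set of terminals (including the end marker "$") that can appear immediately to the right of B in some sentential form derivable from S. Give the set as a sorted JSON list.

Compute FIRST by fixpoint:
iter 1:
  A via A→a: +{a}
  B via B→b: +{b}
  C via C→a a: +{a}
  S via S→B B C: +{b}
  S via S→a a: +{a}
  FIRST(S)={a,b}  FIRST(A)={a}  FIRST(B)={b}  FIRST(C)={a}
iter 2:
  B via B→C: +{a}
  FIRST(S)={a,b}  FIRST(A)={a}  FIRST(B)={a,b}  FIRST(C)={a}
iter 3: done
  FIRST(S)={a,b}  FIRST(A)={a}  FIRST(B)={a,b}  FIRST(C)={a}

Compute FOLLOW by fixpoint:
initialize: $ ∈ FOLLOW(S)
round 1:
  S→B B C: FOLLOW(B) ⊇ FIRST(B) = {a,b}; new: +{a,b}
  S→B B C: FOLLOW(C) ⊇ FOLLOW(S) ⊇ {$}; new: +{$}
  S→b A: FOLLOW(A) ⊇ FOLLOW(S) ⊇ {$}; new: +{$}
  FOLLOW[S]={$}  FOLLOW[A]={$}  FOLLOW[B]={a,b}  FOLLOW[C]={$}
round 2:
  B→C: FOLLOW(C) ⊇ FOLLOW(B) ⊇ {a,b}; new: +{a,b}
  FOLLOW[S]={$}  FOLLOW[A]={$}  FOLLOW[B]={a,b}  FOLLOW[C]={$,a,b}
round 3: — fixpoint
  FOLLOW[S]={$}  FOLLOW[A]={$}  FOLLOW[B]={a,b}  FOLLOW[C]={$,a,b}

FOLLOW(B) = ["a", "b"]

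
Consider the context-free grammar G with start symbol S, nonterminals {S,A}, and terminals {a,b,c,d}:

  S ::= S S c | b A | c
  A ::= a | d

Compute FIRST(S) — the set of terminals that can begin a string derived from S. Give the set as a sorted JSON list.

FIRST sets, iterate to fixpoint:
pass 1:
  A via A→a: +{a}
  A via A→d: +{d}
  S via S→b A: +{b}
  S via S→c: +{c}
  FIRST(S)={b,c}  FIRST(A)={a,d}
pass 2: — fixpoint
  FIRST(S)={b,c}  FIRST(A)={a,d}

FIRST(S) = ["b", "c"]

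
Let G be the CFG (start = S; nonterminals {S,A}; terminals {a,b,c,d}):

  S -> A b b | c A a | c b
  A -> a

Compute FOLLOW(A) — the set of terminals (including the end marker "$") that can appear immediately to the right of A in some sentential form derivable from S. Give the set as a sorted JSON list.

FIRST sets, iterate to fixpoint:
round 1:
  A via A→a: +{a}
  S via S→A b b: +{a}
  S via S→c A a: +{c}
  FIRST(S)={a,c}  FIRST(A)={a}
round 2: done
  FIRST(S)={a,c}  FIRST(A)={a}

FOLLOW sets:
initialize: $ ∈ FOLLOW(S)
iter 1:
  S→A b b: FOLLOW(A) ⊇ FIRST(b) = {b}; new: +{b}
  S→c A a: FOLLOW(A) ⊇ FIRST(a) = {a}; new: +{a}
  S: {$}  A: {a,b}
iter 2: (stable)
  S: {$}  A: {a,b}

FOLLOW(A) = ["a", "b"]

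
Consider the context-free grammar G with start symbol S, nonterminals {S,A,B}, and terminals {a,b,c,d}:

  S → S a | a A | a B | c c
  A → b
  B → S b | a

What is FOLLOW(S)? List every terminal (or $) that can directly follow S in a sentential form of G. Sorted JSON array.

FIRST iteration:
[1]
  A via A→b: +{b}
  B via B→a: +{a}
  S via S→a A: +{a}
  S via S→c c: +{c}
  FIRST[S]={a,c}  FIRST[A]={b}  FIRST[B]={a}
[2]
  B via B→S b: +{c}
  FIRST[S]={a,c}  FIRST[A]={b}  FIRST[B]={a,c}
[3] done
  FIRST[S]={a,c}  FIRST[A]={b}  FIRST[B]={a,c}

FOLLOW sets:
seed FOLLOW(S) with $
iter 1:
  B→S b: FOLLOW(S) ⊇ FIRST(b) = {b}; new: +{b}
  S→S a: FOLLOW(S) ⊇ FIRST(a) = {a}; new: +{a}
  S→a A: FOLLOW(A) ⊇ FOLLOW(S) ⊇ {$,a,b}; new: +{$,a,b}
  S→a B: FOLLOW(B) ⊇ FOLLOW(S) ⊇ {$,a,b}; new: +{$,a,b}
  FOLLOW[S]={$,a,b}  FOLLOW[A]={$,a,b}  FOLLOW[B]={$,a,b}
iter 2: (stable)
  FOLLOW[S]={$,a,b}  FOLLOW[A]={$,a,b}  FOLLOW[B]={$,a,b}

FOLLOW(S) = ["$", "a", "b"]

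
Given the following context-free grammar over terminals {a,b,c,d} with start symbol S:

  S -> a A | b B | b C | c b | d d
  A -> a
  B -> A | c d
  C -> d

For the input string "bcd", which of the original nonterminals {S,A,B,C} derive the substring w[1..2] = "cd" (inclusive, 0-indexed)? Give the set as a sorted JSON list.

Convert to CNF:
  S -> T0 T3 | T1 T1 | T2 A | T3 B | T3 C
  A -> a
  B -> T0 T1 | a
  C -> d
  T0 -> c
  T1 -> d
  T2 -> a
  T3 -> b

CYK table (by increasing span) (cells [i..j] with 1 ≤ i ≤ j ≤ 2 only):
  T[1,1] 'c' = {T0}  orig:{}
  T[2,2] 'd' = {C,T1}  orig:{C}
  T[1,2] 'cd' = {B}

Original NTs in T[1,2] deriving "cd": ["B"]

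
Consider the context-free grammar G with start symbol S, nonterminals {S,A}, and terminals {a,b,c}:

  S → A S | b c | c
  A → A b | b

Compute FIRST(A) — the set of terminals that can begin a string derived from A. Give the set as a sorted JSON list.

FIRST iteration:
iter 1:
  A via A→b: +{b}
  S via S→A S: +{b}
  S via S→c: +{c}
  FIRST(S)={b,c}  FIRST(A)={b}
iter 2: — fixpoint
  FIRST(S)={b,c}  FIRST(A)={b}

FIRST(A) = ["b"]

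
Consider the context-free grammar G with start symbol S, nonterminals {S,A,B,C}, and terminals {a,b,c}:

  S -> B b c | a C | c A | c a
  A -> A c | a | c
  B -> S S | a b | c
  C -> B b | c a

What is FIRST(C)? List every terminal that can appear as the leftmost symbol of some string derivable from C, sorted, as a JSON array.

FIRST sets, iterate to fixpoint:
[1]
  A via A→a: +{a}
  A via A→c: +{c}
  B via B→a b: +{a}
  B via B→c: +{c}
  C via C→B b: +{a,c}
  S via S→B b c: +{a,c}
  FIRST(S)={a,c}  FIRST(A)={a,c}  FIRST(B)={a,c}  FIRST(C)={a,c}
[2] (no change)
  FIRST(S)={a,c}  FIRST(A)={a,c}  FIRST(B)={a,c}  FIRST(C)={a,c}

FIRST(C) = ["a", "c"]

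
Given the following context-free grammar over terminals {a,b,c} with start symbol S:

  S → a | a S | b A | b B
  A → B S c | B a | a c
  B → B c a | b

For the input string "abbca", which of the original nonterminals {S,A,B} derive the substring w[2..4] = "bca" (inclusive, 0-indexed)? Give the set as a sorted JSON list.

CNF form of G:
  S -> T1 S | T2 A | T2 B | a
  A -> B T1 | B X3 | T1 T0
  B -> B X4 | b
  T0 -> c
  T1 -> a
  T2 -> b
  X3 -> S T0
  X4 -> T0 T1

Fill CYK table bottom-up — only the sub-triangle for w[2..4]:
  cell(2,2) b: {B,T2}  orig:{B}
  cell(3,3) c: {T0}  orig:{}
  cell(4,4) a: {S,T1}  orig:{S}
  cell(2,3) bc: ∅
  cell(3,4) ca: {X4}  orig:{}
  cell(2,4) bca: {B}

Original NTs in T[2,4] deriving "bca": ["B"]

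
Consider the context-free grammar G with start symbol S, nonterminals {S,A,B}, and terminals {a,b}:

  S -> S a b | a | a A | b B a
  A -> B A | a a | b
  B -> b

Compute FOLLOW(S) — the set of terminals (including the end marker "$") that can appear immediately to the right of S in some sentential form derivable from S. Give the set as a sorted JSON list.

FIRST sets, iterate to fixpoint:
iter 1:
  A via A→a a: +{a}
  A via A→b: +{b}
  B via B→b: +{b}
  S via S→a: +{a}
  S via S→b B a: +{b}
  FIRST(S)={a,b}  FIRST(A)={a,b}  FIRST(B)={b}
iter 2: done
  FIRST(S)={a,b}  FIRST(A)={a,b}  FIRST(B)={b}

FOLLOW iteration:
FOLLOW(S) := {$}
iter 1:
  A→B A: FOLLOW(B) ⊇ FIRST(A) = {a,b}; new: +{a,b}
  S→S a b: FOLLOW(S) ⊇ FIRST(a) = {a}; new: +{a}
  S→a A: FOLLOW(A) ⊇ FOLLOW(S) ⊇ {$,a}; new: +{$,a}
  FOLLOW(S)={$,a}  FOLLOW(A)={$,a}  FOLLOW(B)={a,b}
iter 2: — fixpoint
  FOLLOW(S)={$,a}  FOLLOW(A)={$,a}  FOLLOW(B)={a,b}

FOLLOW(S) = ["$", "a"]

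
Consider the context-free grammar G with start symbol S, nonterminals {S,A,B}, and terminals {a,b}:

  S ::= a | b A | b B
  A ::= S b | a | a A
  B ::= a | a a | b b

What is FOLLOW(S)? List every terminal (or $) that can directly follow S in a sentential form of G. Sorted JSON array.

Compute FIRST by fixpoint:
pass 1:
  A via A→a: +{a}
  B via B→a: +{a}
  B via B→b b: +{b}
  S via S→a: +{a}
  S via S→b A: +{b}
  FIRST[S]={a,b}  FIRST[A]={a}  FIRST[B]={a,b}
pass 2:
  A via A→S b: +{b}
  FIRST[S]={a,b}  FIRST[A]={a,b}  FIRST[B]={a,b}
pass 3: — fixpoint
  FIRST[S]={a,b}  FIRST[A]={a,b}  FIRST[B]={a,b}

FOLLOW iteration:
initialize: $ ∈ FOLLOW(S)
pass 1:
  A→S b: FOLLOW(S) ⊇ FIRST(b) = {b}; new: +{b}
  S→b A: FOLLOW(A) ⊇ FOLLOW(S) ⊇ {$,b}; new: +{$,b}
  S→b B: FOLLOW(B) ⊇ FOLLOW(S) ⊇ {$,b}; new: +{$,b}
  S: {$,b}  A: {$,b}  B: {$,b}
pass 2: (stable)
  S: {$,b}  A: {$,b}  B: {$,b}

FOLLOW(S) = ["$", "b"]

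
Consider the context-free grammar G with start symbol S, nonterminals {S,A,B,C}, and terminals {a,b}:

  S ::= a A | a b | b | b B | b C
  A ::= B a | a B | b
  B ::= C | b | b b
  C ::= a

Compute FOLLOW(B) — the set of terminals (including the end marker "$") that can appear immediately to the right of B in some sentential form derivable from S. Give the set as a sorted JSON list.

FIRST sets, iterate to fixpoint:
iter 1:
  A via A→a B: +{a}
  A via A→b: +{b}
  B via B→b: +{b}
  C via C→a: +{a}
  S via S→a A: +{a}
  S via S→b: +{b}
  S: {a,b}  A: {a,b}  B: {b}  C: {a}
iter 2:
  B via B→C: +{a}
  S: {a,b}  A: {a,b}  B: {a,b}  C: {a}
iter 3: — fixpoint
  S: {a,b}  A: {a,b}  B: {a,b}  C: {a}

Compute FOLLOW by fixpoint:
initialize: $ ∈ FOLLOW(S)
iter 1:
  A→B a: FOLLOW(B) ⊇ FIRST(a) = {a}; new: +{a}
  B→C: FOLLOW(C) ⊇ FOLLOW(B) ⊇ {a}; new: +{a}
  S→a A: FOLLOW(A) ⊇ FOLLOW(S) ⊇ {$}; new: +{$}
  S→b B: FOLLOW(B) ⊇ FOLLOW(S) ⊇ {$}; new: +{$}
  S→b C: FOLLOW(C) ⊇ FOLLOW(S) ⊇ {$}; new: +{$}
  FOLLOW[S]={$}  FOLLOW[A]={$}  FOLLOW[B]={$,a}  FOLLOW[C]={$,a}
iter 2: (no change)
  FOLLOW[S]={$}  FOLLOW[A]={$}  FOLLOW[B]={$,a}  FOLLOW[C]={$,a}

FOLLOW(B) = ["$", "a"]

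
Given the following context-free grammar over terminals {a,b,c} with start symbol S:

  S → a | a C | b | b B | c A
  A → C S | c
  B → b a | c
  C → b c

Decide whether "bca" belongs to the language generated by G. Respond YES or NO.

Convert to CNF:
  S -> T0 B | T1 C | T2 A | a | b
  A -> C S | c
  B -> T0 T1 | c
  C -> T0 T2
  T0 -> b
  T1 -> a
  T2 -> c

Fill CYK table bottom-up:
  [0..0]={S,T0}  "b"  orig:{S}
  [1..1]={A,B,T2}  "c"  orig:{A,B}
  [2..2]={S,T1}  "a"  orig:{S}
  [0..1]={C,S}  "bc"
  [1..2]=∅  "ca"
  [0..2]={A}  "bca"

S ∉ T[0,2] ⇒ NO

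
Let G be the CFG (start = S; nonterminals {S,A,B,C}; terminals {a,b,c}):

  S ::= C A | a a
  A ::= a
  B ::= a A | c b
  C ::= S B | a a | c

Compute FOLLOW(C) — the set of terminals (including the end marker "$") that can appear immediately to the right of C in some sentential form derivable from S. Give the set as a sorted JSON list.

FIRST sets, iterate to fixpoint:
pass 1:
  A via A→a: +{a}
  B via B→a A: +{a}
  B via B→c b: +{c}
  C via C→a a: +{a}
  C via C→c: +{c}
  S via S→C A: +{a,c}
  S: {a,c}  A: {a}  B: {a,c}  C: {a,c}
pass 2: (stable)
  S: {a,c}  A: {a}  B: {a,c}  C: {a,c}

Compute FOLLOW by fixpoint:
seed FOLLOW(S) with $
[1]
  C→S B: FOLLOW(S) ⊇ FIRST(B) = {a,c}; new: +{a,c}
  S→C A: FOLLOW(C) ⊇ FIRST(A) = {a}; new: +{a}
  S→C A: FOLLOW(A) ⊇ FOLLOW(S) ⊇ {$,a,c}; new: +{$,a,c}
  S: {$,a,c}  A: {$,a,c}  B: {}  C: {a}
[2]
  C→S B: FOLLOW(B) ⊇ FOLLOW(C) ⊇ {a}; new: +{a}
  S: {$,a,c}  A: {$,a,c}  B: {a}  C: {a}
[3] (no change)
  S: {$,a,c}  A: {$,a,c}  B: {a}  C: {a}

FOLLOW(C) = ["a"]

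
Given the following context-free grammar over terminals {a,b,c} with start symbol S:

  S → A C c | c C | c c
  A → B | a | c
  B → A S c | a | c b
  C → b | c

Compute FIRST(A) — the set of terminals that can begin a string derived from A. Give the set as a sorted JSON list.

FIRST sets, iterate to fixpoint:
iter 1:
  A via A→a: +{a}
  A via A→c: +{c}
  B via B→A S c: +{a,c}
  C via C→b: +{b}
  C via C→c: +{c}
  S via S→A C c: +{a,c}
  FIRST[S]={a,c}  FIRST[A]={a,c}  FIRST[B]={a,c}  FIRST[C]={b,c}
iter 2: — fixpoint
  FIRST[S]={a,c}  FIRST[A]={a,c}  FIRST[B]={a,c}  FIRST[C]={b,c}

FIRST(A) = ["a", "c"]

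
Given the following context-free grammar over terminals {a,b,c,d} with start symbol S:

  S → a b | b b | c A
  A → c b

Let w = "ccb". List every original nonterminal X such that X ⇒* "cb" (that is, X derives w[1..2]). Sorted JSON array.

CNF form of G:
  S -> T0 A | T1 T1 | T2 T1
  A -> T0 T1
  T0 -> c
  T1 -> b
  T2 -> a

Fill CYK table bottom-up, restricted to cells inside w[1..2]:
  [1..1]={T0}  "c"  orig:{}
  [2..2]={T1}  "b"  orig:{}
  [1..2]={A}  "cb"

Original NTs in T[1,2] deriving "cb": ["A"]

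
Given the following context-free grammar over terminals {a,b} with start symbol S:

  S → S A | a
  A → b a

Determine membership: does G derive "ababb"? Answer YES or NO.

Convert to CNF:
  S -> S A | a
  A -> T0 T1
  T0 -> b
  T1 -> a

CYK table (by increasing span):
  [0..0]={S,T1}  "a"  orig:{S}
  [1..1]={T0}  "b"  orig:{}
  [2..2]={S,T1}  "a"  orig:{S}
  [3..3]={T0}  "b"  orig:{}
  [4..4]={T0}  "b"  orig:{}
  [0..1]=∅  "ab"
  [1..2]={A}  "ba"
  [2..3]=∅  "ab"
  [3..4]=∅  "bb"
  [0..2]={S}  "aba"
  [1..3]=∅  "bab"
  [2..4]=∅  "abb"
  [0..3]=∅  "abab"
  [1..4]=∅  "babb"
  [0..4]=∅  "ababb"

S ∉ T[0,4] ⇒ NO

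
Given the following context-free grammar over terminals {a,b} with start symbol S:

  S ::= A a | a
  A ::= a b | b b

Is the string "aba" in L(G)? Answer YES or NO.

CNF form of G:
  S -> A T0 | a
  A -> T0 T1 | T1 T1
  T0 -> a
  T1 -> b

CYK table (by increasing span):
  T[0,0] 'a' = {S,T0}  orig:{S}
  T[1,1] 'b' = {T1}  orig:{}
  T[2,2] 'a' = {S,T0}  orig:{S}
  T[0,1] 'ab' = {A}
  T[1,2] 'ba' = ∅
  T[0,2] 'aba' = {S}

S ∈ T[0,2] ⇒ YES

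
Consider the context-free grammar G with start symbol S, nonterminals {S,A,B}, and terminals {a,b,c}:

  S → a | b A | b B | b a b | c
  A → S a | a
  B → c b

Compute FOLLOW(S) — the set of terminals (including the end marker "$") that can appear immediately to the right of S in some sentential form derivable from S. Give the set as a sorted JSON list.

FIRST sets, iterate to fixpoint:
[1]
  A via A→a: +{a}
  B via B→c b: +{c}
  S via S→a: +{a}
  S via S→b A: +{b}
  S via S→c: +{c}
  FIRST(S)={a,b,c}  FIRST(A)={a}  FIRST(B)={c}
[2]
  A via A→S a: +{b,c}
  FIRST(S)={a,b,c}  FIRST(A)={a,b,c}  FIRST(B)={c}
[3] done
  FIRST(S)={a,b,c}  FIRST(A)={a,b,c}  FIRST(B)={c}

Compute FOLLOW by fixpoint:
seed FOLLOW(S) with $
pass 1:
  A→S a: FOLLOW(S) ⊇ FIRST(a) = {a}; new: +{a}
  S→b A: FOLLOW(A) ⊇ FOLLOW(S) ⊇ {$,a}; new: +{$,a}
  S→b B: FOLLOW(B) ⊇ FOLLOW(S) ⊇ {$,a}; new: +{$,a}
  S: {$,a}  A: {$,a}  B: {$,a}
pass 2: — fixpoint
  S: {$,a}  A: {$,a}  B: {$,a}

FOLLOW(S) = ["$", "a"]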